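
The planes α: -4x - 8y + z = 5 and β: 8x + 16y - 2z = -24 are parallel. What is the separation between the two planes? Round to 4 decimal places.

0.7778

Rescale β by 1/(-2): -4x - 8y + z = 12. Then distance = |5 − 12| / √81 ≈ 0.7778.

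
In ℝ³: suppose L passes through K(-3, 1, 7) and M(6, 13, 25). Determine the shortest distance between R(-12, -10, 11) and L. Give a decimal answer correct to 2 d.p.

A direction vector for L is M − K = (9, 12, 18).
Taking (-3, 1, 7) on L with direction v = (9, 12, 18): w = R − (-3, 1, 7) = (-9, -11, 4), and w × v = (-246, 198, -9).
Distance = |w × v| / |v| = √99801 / √549 ≈ 13.48.

13.48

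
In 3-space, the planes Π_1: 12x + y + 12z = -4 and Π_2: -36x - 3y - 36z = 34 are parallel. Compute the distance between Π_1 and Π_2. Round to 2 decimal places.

Rescale Π_2 by 1/(-3): 12x + y + 12z = -34/3. Then distance = |-4 − (-34/3)| / √289 ≈ 0.43.

0.43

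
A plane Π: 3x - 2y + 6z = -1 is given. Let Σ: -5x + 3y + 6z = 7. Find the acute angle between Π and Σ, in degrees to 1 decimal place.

cos θ = |n₁·n₂| / (|n₁||n₂|) = |15| / (√49 · √70).
θ = arccos(0.25612) ≈ 75.2°.

75.2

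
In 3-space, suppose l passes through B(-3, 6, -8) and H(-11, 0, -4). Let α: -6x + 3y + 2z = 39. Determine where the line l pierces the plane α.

A direction vector for l is H − B = (-8, -6, 4).
Substitute r = (-3, 6, -8) + t(-8, -6, 4) into the plane: 20 + 38t = 39, so t = 1/2.
Intersection: (-3, 6, -8) + (1/2)·(-8, -6, 4) = (-7, 3, -6).

(-7, 3, -6)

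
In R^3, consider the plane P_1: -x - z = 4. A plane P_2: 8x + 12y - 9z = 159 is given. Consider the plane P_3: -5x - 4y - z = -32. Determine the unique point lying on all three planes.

Solving the 3×3 linear system -x - z = 4, 8x + 12y - 9z = 159, -5x - 4y - z = -32 (e.g. by elimination or Cramer's rule, determinant = 20) gives (3, 6, -7).

(3, 6, -7)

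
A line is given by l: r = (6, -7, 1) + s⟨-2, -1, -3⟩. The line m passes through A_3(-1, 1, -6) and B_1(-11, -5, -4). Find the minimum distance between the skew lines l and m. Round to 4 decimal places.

10.0768

A direction vector for m is B_1 − A_3 = (-10, -6, 2).
Common perpendicular direction n = (-2, -1, -3) × (-10, -6, 2) = (-20, 34, 2).
With w = (-1, 1, -6) − (6, -7, 1) = (-7, 8, -7), w · n = 398.
Distance = |w · n| / |n| = |398| / √1560 ≈ 10.0768.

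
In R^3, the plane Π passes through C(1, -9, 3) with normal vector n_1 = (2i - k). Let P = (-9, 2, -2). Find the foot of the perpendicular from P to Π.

(-3, 2, -5)

Π: n_1·r = n_1·C gives 2x - z = -1.
Foot = P − λn with λ = (n·P − d)/|n|² = (-16 − (-1))/5 = -3.
Foot = (-9, 2, -2) − (-3)·(2, 0, -1) = (-3, 2, -5).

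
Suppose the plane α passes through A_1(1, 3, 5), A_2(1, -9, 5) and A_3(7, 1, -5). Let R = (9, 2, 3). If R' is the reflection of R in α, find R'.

(-1, 2, -3)

A_1A_2 = (0, -12, 0), A_1A_3 = (6, -2, -10); a normal to α is A_1A_2 × A_1A_3 = (120, 0, 72).
Using A_1: α has equation 120x + 72z = 480.
λ = (n·R − d)/|n|² = (1296 − 480)/19584 = 1/24.
Reflection = R − 2λn = (9, 2, 3) − (1/12)·(120, 0, 72) = (-1, 2, -3).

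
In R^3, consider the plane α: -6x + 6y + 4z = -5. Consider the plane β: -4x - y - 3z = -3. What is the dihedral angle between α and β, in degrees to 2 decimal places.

cos θ = |n₁·n₂| / (|n₁||n₂|) = |6| / (√88 · √26).
θ = arccos(0.12544) ≈ 82.79°.

82.79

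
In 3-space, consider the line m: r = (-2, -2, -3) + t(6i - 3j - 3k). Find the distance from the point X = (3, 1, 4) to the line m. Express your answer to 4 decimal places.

Taking (-2, -2, -3) on m with direction v = (6, -3, -3): w = X − (-2, -2, -3) = (5, 3, 7), and w × v = (12, 57, -33).
Distance = |w × v| / |v| = √4482 / √54 ≈ 9.1104.

9.1104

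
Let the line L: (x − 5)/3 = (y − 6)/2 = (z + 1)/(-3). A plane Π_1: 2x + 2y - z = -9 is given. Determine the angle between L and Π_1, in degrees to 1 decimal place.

L has direction (3, 2, -3) through (5, 6, -1).
sin θ = |n·v| / (|n||v|) = |13| / (√9 · √22) = 0.92387.
θ ≈ 67.5°.

67.5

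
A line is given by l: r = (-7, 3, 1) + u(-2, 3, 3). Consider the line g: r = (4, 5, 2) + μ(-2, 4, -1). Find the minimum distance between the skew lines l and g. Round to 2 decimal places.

Common perpendicular direction n = (-2, 3, 3) × (-2, 4, -1) = (-15, -8, -2).
With w = (4, 5, 2) − (-7, 3, 1) = (11, 2, 1), w · n = -183.
Distance = |w · n| / |n| = |-183| / √293 ≈ 10.69.

10.69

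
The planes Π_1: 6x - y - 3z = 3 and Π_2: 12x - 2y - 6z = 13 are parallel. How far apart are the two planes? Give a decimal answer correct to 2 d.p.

Rescale Π_2 by 1/2: 6x - y - 3z = 13/2. Then distance = |3 − (13/2)| / √46 ≈ 0.52.

0.52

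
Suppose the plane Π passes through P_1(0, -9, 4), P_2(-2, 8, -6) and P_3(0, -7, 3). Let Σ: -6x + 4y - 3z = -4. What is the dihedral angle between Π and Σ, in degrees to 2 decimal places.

P_1P_2 = (-2, 17, -10), P_1P_3 = (0, 2, -1); a normal to Π is P_1P_2 × P_1P_3 = (3, -2, -4).
Using P_1: Π has equation 3x - 2y - 4z = 2.
cos θ = |n₁·n₂| / (|n₁||n₂|) = |-14| / (√29 · √61).
θ = arccos(0.33286) ≈ 70.56°.

70.56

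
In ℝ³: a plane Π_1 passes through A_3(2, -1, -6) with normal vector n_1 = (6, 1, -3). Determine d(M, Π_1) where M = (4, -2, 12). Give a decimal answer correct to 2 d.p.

Π_1: n_1·r = n_1·A_3 gives 6x + y - 3z = 29.
n·M − d = (6)·(4) + (1)·(-2) + (-3)·(12) − 29 = -43; |n| = √46.
Distance = |-43| / √46 = 43/√46 ≈ 6.34.

6.34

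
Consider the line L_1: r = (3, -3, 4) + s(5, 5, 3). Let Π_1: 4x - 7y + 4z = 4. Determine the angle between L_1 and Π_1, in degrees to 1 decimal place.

2.5

sin θ = |n·v| / (|n||v|) = |-3| / (√81 · √59) = 0.04340.
θ ≈ 2.5°.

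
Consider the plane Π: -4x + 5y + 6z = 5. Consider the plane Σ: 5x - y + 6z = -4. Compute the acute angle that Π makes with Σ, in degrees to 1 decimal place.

80.8

cos θ = |n₁·n₂| / (|n₁||n₂|) = |11| / (√77 · √62).
θ = arccos(0.15920) ≈ 80.8°.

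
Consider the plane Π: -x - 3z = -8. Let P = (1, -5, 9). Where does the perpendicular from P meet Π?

Foot = P − λn with λ = (n·P − d)/|n|² = (-28 − (-8))/10 = -2.
Foot = (1, -5, 9) − (-2)·(-1, 0, -3) = (-1, -5, 3).

(-1, -5, 3)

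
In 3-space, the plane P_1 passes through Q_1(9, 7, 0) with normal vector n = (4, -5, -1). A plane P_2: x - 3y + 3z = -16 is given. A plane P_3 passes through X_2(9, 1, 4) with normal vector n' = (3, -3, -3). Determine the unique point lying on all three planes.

P_1: n·r = n·Q_1 gives 4x - 5y - z = 1.
P_3: n'·r = n'·X_2 gives 3x - 3y - 3z = 12.
Solving the 3×3 linear system 4x - 5y - z = 1, x - 3y + 3z = -16, 3x - 3y - 3z = 12 (e.g. by elimination or Cramer's rule, determinant = 6) gives (-1, 0, -5).

(-1, 0, -5)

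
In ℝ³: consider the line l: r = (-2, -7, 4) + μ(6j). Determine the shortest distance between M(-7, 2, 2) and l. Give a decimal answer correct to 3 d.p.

Taking (-2, -7, 4) on l with direction v = (0, 6, 0): w = M − (-2, -7, 4) = (-5, 9, -2), and w × v = (12, 0, -30).
Distance = |w × v| / |v| = √1044 / √36 ≈ 5.385.

5.385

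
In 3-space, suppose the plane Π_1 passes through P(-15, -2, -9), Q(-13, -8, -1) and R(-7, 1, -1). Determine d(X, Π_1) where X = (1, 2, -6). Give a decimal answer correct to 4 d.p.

PQ = (2, -6, 8), PR = (8, 3, 8); a normal to Π_1 is PQ × PR = (-72, 48, 54).
Using P: Π_1 has equation -72x + 48y + 54z = 498.
n·X − d = (-72)·(1) + (48)·(2) + (54)·(-6) − 498 = -798; |n| = √10404.
Distance = |-798| / √10404 = 798/√10404 ≈ 7.8235.

7.8235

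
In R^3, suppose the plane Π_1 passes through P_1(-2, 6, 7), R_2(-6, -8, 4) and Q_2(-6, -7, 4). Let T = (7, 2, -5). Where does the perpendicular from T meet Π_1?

P_1R_2 = (-4, -14, -3), P_1Q_2 = (-4, -13, -3); a normal to Π_1 is P_1R_2 × P_1Q_2 = (3, 0, -4).
Using P_1: Π_1 has equation 3x - 4z = -34.
Foot = T − λn with λ = (n·T − d)/|n|² = (41 − (-34))/25 = 3.
Foot = (7, 2, -5) − 3·(3, 0, -4) = (-2, 2, 7).

(-2, 2, 7)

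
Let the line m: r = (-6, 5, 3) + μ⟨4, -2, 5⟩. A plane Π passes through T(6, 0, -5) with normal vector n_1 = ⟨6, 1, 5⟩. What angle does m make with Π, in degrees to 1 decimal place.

Π: n_1·r = n_1·T gives 6x + y + 5z = 11.
sin θ = |n·v| / (|n||v|) = |47| / (√62 · √45) = 0.88981.
θ ≈ 62.8°.

62.8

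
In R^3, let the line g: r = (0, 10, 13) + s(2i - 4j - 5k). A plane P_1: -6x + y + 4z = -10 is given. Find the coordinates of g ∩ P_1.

(4, 2, 3)

Substitute r = (0, 10, 13) + t(2, -4, -5) into the plane: 62 + (-36)t = -10, so t = 2.
Intersection: (0, 10, 13) + 2·(2, -4, -5) = (4, 2, 3).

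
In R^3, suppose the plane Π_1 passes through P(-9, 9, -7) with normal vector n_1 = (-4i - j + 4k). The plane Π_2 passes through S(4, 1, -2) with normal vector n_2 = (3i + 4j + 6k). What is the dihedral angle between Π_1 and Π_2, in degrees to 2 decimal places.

79.73

Π_1: n_1·r = n_1·P gives -4x - y + 4z = -1.
Π_2: n_2·r = n_2·S gives 3x + 4y + 6z = 4.
cos θ = |n₁·n₂| / (|n₁||n₂|) = |8| / (√33 · √61).
θ = arccos(0.17831) ≈ 79.73°.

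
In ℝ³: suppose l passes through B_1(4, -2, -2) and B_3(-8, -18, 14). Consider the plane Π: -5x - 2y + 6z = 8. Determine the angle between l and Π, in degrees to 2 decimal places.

65.57

A direction vector for l is B_3 − B_1 = (-12, -16, 16).
sin θ = |n·v| / (|n||v|) = |188| / (√65 · √656) = 0.91044.
θ ≈ 65.57°.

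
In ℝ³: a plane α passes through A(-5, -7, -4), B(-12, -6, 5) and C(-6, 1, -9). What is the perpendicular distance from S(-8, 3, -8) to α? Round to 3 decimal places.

AB = (-7, 1, 9), AC = (-1, 8, -5); a normal to α is AB × AC = (-77, -44, -55).
Using A: α has equation -77x - 44y - 55z = 913.
n·S − d = (-77)·(-8) + (-44)·(3) + (-55)·(-8) − 913 = 11; |n| = √10890.
Distance = |11| / √10890 = 11/√10890 ≈ 0.105.

0.105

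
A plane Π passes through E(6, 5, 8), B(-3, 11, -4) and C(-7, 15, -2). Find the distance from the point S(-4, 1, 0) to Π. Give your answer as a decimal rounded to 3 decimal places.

8.533

EB = (-9, 6, -12), EC = (-13, 10, -10); a normal to Π is EB × EC = (60, 66, -12).
Using E: Π has equation 60x + 66y - 12z = 594.
n·S − d = (60)·(-4) + (66)·(1) + (-12)·(0) − 594 = -768; |n| = √8100.
Distance = |-768| / √8100 = 768/√8100 ≈ 8.533.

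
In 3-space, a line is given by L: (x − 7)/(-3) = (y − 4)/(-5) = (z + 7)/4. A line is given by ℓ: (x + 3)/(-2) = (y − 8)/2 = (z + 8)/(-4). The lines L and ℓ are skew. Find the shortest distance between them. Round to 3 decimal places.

6.505

L has direction (-3, -5, 4) through (7, 4, -7).
ℓ has direction (-2, 2, -4) through (-3, 8, -8).
Common perpendicular direction n = (-3, -5, 4) × (-2, 2, -4) = (12, -20, -16).
With w = (-3, 8, -8) − (7, 4, -7) = (-10, 4, -1), w · n = -184.
Distance = |w · n| / |n| = |-184| / √800 ≈ 6.505.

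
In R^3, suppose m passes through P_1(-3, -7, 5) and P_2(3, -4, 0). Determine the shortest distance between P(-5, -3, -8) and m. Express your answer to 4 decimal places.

A direction vector for m is P_2 − P_1 = (6, 3, -5).
Taking (-3, -7, 5) on m with direction v = (6, 3, -5): w = P − (-3, -7, 5) = (-2, 4, -13), and w × v = (19, -88, -30).
Distance = |w × v| / |v| = √9005 / √70 ≈ 11.3421.

11.3421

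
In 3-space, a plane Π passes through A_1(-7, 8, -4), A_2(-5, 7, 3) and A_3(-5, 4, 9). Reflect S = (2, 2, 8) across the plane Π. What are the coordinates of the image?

A_1A_2 = (2, -1, 7), A_1A_3 = (2, -4, 13); a normal to Π is A_1A_2 × A_1A_3 = (15, -12, -6).
Using A_1: Π has equation 15x - 12y - 6z = -177.
λ = (n·S − d)/|n|² = (-42 − (-177))/405 = 1/3.
Reflection = S − 2λn = (2, 2, 8) − (2/3)·(15, -12, -6) = (-8, 10, 12).

(-8, 10, 12)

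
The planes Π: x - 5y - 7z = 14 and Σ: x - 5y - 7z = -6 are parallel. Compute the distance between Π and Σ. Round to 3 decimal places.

2.309

Same normal n = (1, -5, -7) with |n| = √75; distance = |14 − (-6)| / |n| = 20/√75 ≈ 2.309.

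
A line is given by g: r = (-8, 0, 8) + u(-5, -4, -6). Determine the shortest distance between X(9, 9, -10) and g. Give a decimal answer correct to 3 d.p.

Taking (-8, 0, 8) on g with direction v = (-5, -4, -6): w = X − (-8, 0, 8) = (17, 9, -18), and w × v = (-126, 192, -23).
Distance = |w × v| / |v| = √53269 / √77 ≈ 26.302.

26.302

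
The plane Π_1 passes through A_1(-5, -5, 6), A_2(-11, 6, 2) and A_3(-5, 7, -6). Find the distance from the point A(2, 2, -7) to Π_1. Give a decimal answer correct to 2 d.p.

A_1A_2 = (-6, 11, -4), A_1A_3 = (0, 12, -12); a normal to Π_1 is A_1A_2 × A_1A_3 = (-84, -72, -72).
Using A_1: Π_1 has equation -84x - 72y - 72z = 348.
n·A − d = (-84)·(2) + (-72)·(2) + (-72)·(-7) − 348 = -156; |n| = √17424.
Distance = |-156| / √17424 = 156/√17424 ≈ 1.18.

1.18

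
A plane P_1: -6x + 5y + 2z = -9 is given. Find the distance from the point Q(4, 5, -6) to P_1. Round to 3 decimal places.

n·Q − d = (-6)·(4) + (5)·(5) + (2)·(-6) − (-9) = -2; |n| = √65.
Distance = |-2| / √65 = 2/√65 ≈ 0.248.

0.248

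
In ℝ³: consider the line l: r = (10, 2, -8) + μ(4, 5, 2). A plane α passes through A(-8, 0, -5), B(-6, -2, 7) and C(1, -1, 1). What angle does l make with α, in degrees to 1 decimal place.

AB = (2, -2, 12), AC = (9, -1, 6); a normal to α is AB × AC = (0, 96, 16).
Using A: α has equation 96y + 16z = -80.
sin θ = |n·v| / (|n||v|) = |512| / (√9472 · √45) = 0.78423.
θ ≈ 51.6°.

51.6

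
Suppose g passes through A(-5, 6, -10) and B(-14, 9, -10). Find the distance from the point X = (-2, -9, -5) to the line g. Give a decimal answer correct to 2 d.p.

A direction vector for g is B − A = (-9, 3, 0).
Taking (-5, 6, -10) on g with direction v = (-9, 3, 0): w = X − (-5, 6, -10) = (3, -15, 5), and w × v = (-15, -45, -126).
Distance = |w × v| / |v| = √18126 / √90 ≈ 14.19.

14.19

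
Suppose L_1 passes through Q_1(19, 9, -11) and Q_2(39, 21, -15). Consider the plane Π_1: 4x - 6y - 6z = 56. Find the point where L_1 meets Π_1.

(-1, -3, -7)

A direction vector for L_1 is Q_2 − Q_1 = (20, 12, -4).
Substitute r = (19, 9, -11) + t(20, 12, -4) into the plane: 88 + 32t = 56, so t = -1.
Intersection: (19, 9, -11) + (-1)·(20, 12, -4) = (-1, -3, -7).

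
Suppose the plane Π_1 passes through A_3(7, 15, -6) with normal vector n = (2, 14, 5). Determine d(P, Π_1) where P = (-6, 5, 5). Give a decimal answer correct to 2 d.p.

Π_1: n·r = n·A_3 gives 2x + 14y + 5z = 194.
n·P − d = (2)·(-6) + (14)·(5) + (5)·(5) − 194 = -111; |n| = √225.
Distance = |-111| / √225 = 111/√225 ≈ 7.40.

7.40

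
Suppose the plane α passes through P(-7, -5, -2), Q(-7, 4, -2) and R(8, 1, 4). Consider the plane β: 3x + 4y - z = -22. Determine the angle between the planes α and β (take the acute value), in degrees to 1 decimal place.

PQ = (0, 9, 0), PR = (15, 6, 6); a normal to α is PQ × PR = (54, 0, -135).
Using P: α has equation 54x - 135z = -108.
cos θ = |n₁·n₂| / (|n₁||n₂|) = |297| / (√21141 · √26).
θ = arccos(0.40060) ≈ 66.4°.

66.4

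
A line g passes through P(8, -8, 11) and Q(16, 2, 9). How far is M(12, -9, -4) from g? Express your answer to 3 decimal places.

15.030

A direction vector for g is Q − P = (8, 10, -2).
Taking (8, -8, 11) on g with direction v = (8, 10, -2): w = M − (8, -8, 11) = (4, -1, -15), and w × v = (152, -112, 48).
Distance = |w × v| / |v| = √37952 / √168 ≈ 15.030.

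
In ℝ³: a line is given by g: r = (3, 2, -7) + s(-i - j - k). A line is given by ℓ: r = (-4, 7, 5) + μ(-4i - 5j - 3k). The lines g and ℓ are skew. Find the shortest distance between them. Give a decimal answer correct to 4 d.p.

12.6557

Common perpendicular direction n = (-1, -1, -1) × (-4, -5, -3) = (-2, 1, 1).
With w = (-4, 7, 5) − (3, 2, -7) = (-7, 5, 12), w · n = 31.
Distance = |w · n| / |n| = |31| / √6 ≈ 12.6557.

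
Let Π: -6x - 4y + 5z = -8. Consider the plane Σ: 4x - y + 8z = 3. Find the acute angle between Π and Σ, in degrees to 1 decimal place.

75.3

cos θ = |n₁·n₂| / (|n₁||n₂|) = |20| / (√77 · √81).
θ = arccos(0.25325) ≈ 75.3°.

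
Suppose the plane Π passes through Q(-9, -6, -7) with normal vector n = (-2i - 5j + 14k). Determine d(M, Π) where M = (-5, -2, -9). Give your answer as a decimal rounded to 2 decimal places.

Π: n·r = n·Q gives -2x - 5y + 14z = -50.
n·M − d = (-2)·(-5) + (-5)·(-2) + (14)·(-9) − (-50) = -56; |n| = √225.
Distance = |-56| / √225 = 56/√225 ≈ 3.73.

3.73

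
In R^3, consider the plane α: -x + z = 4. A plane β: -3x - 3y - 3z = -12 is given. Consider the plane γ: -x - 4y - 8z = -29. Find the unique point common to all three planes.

(-3, 6, 1)

Solving the 3×3 linear system -x + z = 4, -3x - 3y - 3z = -12, -x - 4y - 8z = -29 (e.g. by elimination or Cramer's rule, determinant = -3) gives (-3, 6, 1).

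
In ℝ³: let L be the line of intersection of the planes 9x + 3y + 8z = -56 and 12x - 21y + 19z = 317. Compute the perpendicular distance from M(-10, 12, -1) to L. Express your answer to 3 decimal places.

Direction of L: (9, 3, 8) × (12, -21, 19) = (225, -75, -225).
A point on L: solving the two plane equations with x = -12 gives (-12, -12, 11).
Taking (-12, -12, 11) on L with direction v = (225, -75, -225): w = M − (-12, -12, 11) = (2, 24, -12), and w × v = (-6300, -2250, -5550).
Distance = |w × v| / |v| = √75555000 / √106875 ≈ 26.588.

26.588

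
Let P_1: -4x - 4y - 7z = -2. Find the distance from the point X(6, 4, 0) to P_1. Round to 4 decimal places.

4.2222

n·X − d = (-4)·(6) + (-4)·(4) + (-7)·(0) − (-2) = -38; |n| = √81.
Distance = |-38| / √81 = 38/√81 ≈ 4.2222.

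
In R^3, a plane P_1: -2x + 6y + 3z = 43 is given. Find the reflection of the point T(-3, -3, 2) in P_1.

λ = (n·T − d)/|n|² = (-6 − 43)/49 = -1.
Reflection = T − 2λn = (-3, -3, 2) − (-2)·(-2, 6, 3) = (-7, 9, 8).

(-7, 9, 8)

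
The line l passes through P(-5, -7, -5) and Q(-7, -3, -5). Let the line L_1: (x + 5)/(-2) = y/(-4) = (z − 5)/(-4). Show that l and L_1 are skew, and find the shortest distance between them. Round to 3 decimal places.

4.333

A direction vector for l is Q − P = (-2, 4, 0).
L_1 has direction (-2, -4, -4) through (-5, 0, 5).
Common perpendicular direction n = (-2, 4, 0) × (-2, -4, -4) = (-16, -8, 16).
With w = (-5, 0, 5) − (-5, -7, -5) = (0, 7, 10), w · n = 104.
Since n ≠ 0 the lines are not parallel, and w · n = 104 ≠ 0 so they do not intersect; hence they are skew.
Distance = |w · n| / |n| = |104| / √576 ≈ 4.333.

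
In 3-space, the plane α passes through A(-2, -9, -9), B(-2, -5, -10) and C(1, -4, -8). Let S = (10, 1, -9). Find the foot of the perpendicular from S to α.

AB = (0, 4, -1), AC = (3, 5, 1); a normal to α is AB × AC = (9, -3, -12).
Using A: α has equation 9x - 3y - 12z = 117.
Foot = S − λn with λ = (n·S − d)/|n|² = (195 − 117)/234 = 1/3.
Foot = (10, 1, -9) − (1/3)·(9, -3, -12) = (7, 2, -5).

(7, 2, -5)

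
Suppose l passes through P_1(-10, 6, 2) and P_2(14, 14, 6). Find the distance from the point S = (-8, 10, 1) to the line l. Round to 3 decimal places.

3.492

A direction vector for l is P_2 − P_1 = (24, 8, 4).
Taking (-10, 6, 2) on l with direction v = (24, 8, 4): w = S − (-10, 6, 2) = (2, 4, -1), and w × v = (24, -32, -80).
Distance = |w × v| / |v| = √8000 / √656 ≈ 3.492.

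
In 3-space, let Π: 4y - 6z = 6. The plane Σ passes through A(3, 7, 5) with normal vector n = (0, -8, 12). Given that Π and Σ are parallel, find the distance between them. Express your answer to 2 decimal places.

Σ: n·r = n·A gives -8y + 12z = 4.
Rescale Σ by 1/(-2): 4y - 6z = -2. Then distance = |6 − (-2)| / √52 ≈ 1.11.

1.11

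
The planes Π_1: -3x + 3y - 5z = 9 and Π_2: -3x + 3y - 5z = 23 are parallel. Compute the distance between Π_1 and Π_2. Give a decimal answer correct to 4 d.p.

2.1350

Same normal n = (-3, 3, -5) with |n| = √43; distance = |9 − 23| / |n| = 14/√43 ≈ 2.1350.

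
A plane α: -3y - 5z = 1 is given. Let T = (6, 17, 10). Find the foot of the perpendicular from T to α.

(6, 8, -5)

Foot = T − λn with λ = (n·T − d)/|n|² = (-101 − 1)/34 = -3.
Foot = (6, 17, 10) − (-3)·(0, -3, -5) = (6, 8, -5).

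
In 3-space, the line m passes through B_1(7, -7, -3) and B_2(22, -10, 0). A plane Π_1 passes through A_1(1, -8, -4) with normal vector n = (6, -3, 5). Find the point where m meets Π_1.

A direction vector for m is B_2 − B_1 = (15, -3, 3).
Π_1: n·r = n·A_1 gives 6x - 3y + 5z = 10.
Substitute r = (7, -7, -3) + t(15, -3, 3) into the plane: 48 + 114t = 10, so t = -1/3.
Intersection: (7, -7, -3) + (-1/3)·(15, -3, 3) = (2, -6, -4).

(2, -6, -4)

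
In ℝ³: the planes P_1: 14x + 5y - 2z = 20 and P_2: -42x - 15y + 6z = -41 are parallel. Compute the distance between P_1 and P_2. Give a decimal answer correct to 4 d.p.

0.4222

Rescale P_2 by 1/(-3): 14x + 5y - 2z = 41/3. Then distance = |20 − (41/3)| / √225 ≈ 0.4222.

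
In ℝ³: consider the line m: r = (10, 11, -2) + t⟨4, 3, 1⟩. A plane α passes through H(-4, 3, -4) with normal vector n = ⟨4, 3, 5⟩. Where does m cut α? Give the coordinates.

α: n·r = n·H gives 4x + 3y + 5z = -27.
Substitute r = (10, 11, -2) + t(4, 3, 1) into the plane: 63 + 30t = -27, so t = -3.
Intersection: (10, 11, -2) + (-3)·(4, 3, 1) = (-2, 2, -5).

(-2, 2, -5)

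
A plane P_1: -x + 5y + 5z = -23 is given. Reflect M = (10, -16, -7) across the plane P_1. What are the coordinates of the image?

(6, 4, 13)

λ = (n·M − d)/|n|² = (-125 − (-23))/51 = -2.
Reflection = M − 2λn = (10, -16, -7) − (-4)·(-1, 5, 5) = (6, 4, 13).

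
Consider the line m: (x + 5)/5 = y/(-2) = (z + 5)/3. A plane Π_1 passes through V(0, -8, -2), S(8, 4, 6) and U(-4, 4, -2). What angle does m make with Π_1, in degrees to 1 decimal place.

0.8

m has direction (5, -2, 3) through (-5, 0, -5).
VS = (8, 12, 8), VU = (-4, 12, 0); a normal to Π_1 is VS × VU = (-96, -32, 144).
Using V: Π_1 has equation -96x - 32y + 144z = -32.
sin θ = |n·v| / (|n||v|) = |16| / (√30976 · √38) = 0.01475.
θ ≈ 0.8°.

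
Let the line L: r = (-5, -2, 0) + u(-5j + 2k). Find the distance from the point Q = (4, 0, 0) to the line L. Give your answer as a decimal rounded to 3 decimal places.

Taking (-5, -2, 0) on L with direction v = (0, -5, 2): w = Q − (-5, -2, 0) = (9, 2, 0), and w × v = (4, -18, -45).
Distance = |w × v| / |v| = √2365 / √29 ≈ 9.031.

9.031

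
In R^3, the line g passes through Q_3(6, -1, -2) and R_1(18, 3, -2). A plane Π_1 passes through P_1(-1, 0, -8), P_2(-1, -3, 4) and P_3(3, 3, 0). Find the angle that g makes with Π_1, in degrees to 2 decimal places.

32.46

A direction vector for g is R_1 − Q_3 = (12, 4, 0).
P_1P_2 = (0, -3, 12), P_1P_3 = (4, 3, 8); a normal to Π_1 is P_1P_2 × P_1P_3 = (-60, 48, 12).
Using P_1: Π_1 has equation -60x + 48y + 12z = -36.
sin θ = |n·v| / (|n||v|) = |-528| / (√6048 · √160) = 0.53675.
θ ≈ 32.46°.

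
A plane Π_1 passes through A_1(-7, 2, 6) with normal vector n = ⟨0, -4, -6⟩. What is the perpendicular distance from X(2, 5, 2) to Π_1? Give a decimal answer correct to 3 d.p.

Π_1: n·r = n·A_1 gives -4y - 6z = -44.
n·X − d = (0)·(2) + (-4)·(5) + (-6)·(2) − (-44) = 12; |n| = √52.
Distance = |12| / √52 = 12/√52 ≈ 1.664.

1.664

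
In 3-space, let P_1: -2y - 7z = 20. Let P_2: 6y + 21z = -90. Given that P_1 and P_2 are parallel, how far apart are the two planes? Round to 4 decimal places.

Rescale P_2 by 1/(-3): -2y - 7z = 30. Then distance = |20 − 30| / √53 ≈ 1.3736.

1.3736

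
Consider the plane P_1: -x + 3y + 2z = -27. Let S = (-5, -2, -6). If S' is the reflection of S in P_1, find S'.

λ = (n·S − d)/|n|² = (-13 − (-27))/14 = 1.
Reflection = S − 2λn = (-5, -2, -6) − 2·(-1, 3, 2) = (-3, -8, -10).

(-3, -8, -10)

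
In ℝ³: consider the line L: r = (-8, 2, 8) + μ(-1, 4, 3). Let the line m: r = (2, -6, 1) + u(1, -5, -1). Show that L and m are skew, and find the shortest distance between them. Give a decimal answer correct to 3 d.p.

Common perpendicular direction n = (-1, 4, 3) × (1, -5, -1) = (11, 2, 1).
With w = (2, -6, 1) − (-8, 2, 8) = (10, -8, -7), w · n = 87.
Since n ≠ 0 the lines are not parallel, and w · n = 87 ≠ 0 so they do not intersect; hence they are skew.
Distance = |w · n| / |n| = |87| / √126 ≈ 7.751.

7.751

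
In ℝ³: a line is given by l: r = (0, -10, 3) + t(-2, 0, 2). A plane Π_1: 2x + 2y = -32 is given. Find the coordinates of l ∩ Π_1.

Substitute r = (0, -10, 3) + t(-2, 0, 2) into the plane: -20 + (-4)t = -32, so t = 3.
Intersection: (0, -10, 3) + 3·(-2, 0, 2) = (-6, -10, 9).

(-6, -10, 9)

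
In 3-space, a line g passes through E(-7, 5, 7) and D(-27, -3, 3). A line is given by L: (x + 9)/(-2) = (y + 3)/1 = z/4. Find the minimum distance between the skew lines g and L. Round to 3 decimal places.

A direction vector for g is D − E = (-20, -8, -4).
L has direction (-2, 1, 4) through (-9, -3, 0).
Common perpendicular direction n = (-20, -8, -4) × (-2, 1, 4) = (-28, 88, -36).
With w = (-9, -3, 0) − (-7, 5, 7) = (-2, -8, -7), w · n = -396.
Distance = |w · n| / |n| = |-396| / √9824 ≈ 3.995.

3.995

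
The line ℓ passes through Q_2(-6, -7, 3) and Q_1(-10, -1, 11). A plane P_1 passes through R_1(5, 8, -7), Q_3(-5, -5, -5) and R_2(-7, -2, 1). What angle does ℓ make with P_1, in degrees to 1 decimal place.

10.4

A direction vector for ℓ is Q_1 − Q_2 = (-4, 6, 8).
R_1Q_3 = (-10, -13, 2), R_1R_2 = (-12, -10, 8); a normal to P_1 is R_1Q_3 × R_1R_2 = (-84, 56, -56).
Using R_1: P_1 has equation -84x + 56y - 56z = 420.
sin θ = |n·v| / (|n||v|) = |224| / (√13328 · √116) = 0.18015.
θ ≈ 10.4°.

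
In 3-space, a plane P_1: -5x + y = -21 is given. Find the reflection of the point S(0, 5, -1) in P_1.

(10, 3, -1)

λ = (n·S − d)/|n|² = (5 − (-21))/26 = 1.
Reflection = S − 2λn = (0, 5, -1) − 2·(-5, 1, 0) = (10, 3, -1).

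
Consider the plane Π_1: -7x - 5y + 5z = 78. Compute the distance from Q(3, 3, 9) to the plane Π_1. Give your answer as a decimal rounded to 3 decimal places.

6.935

n·Q − d = (-7)·(3) + (-5)·(3) + (5)·(9) − 78 = -69; |n| = √99.
Distance = |-69| / √99 = 69/√99 ≈ 6.935.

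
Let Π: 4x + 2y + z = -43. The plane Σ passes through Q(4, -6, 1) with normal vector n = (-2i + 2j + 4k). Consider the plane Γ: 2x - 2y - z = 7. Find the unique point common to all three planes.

(-6, -8, -3)

Σ: n·r = n·Q gives -2x + 2y + 4z = -16.
Solving the 3×3 linear system 4x + 2y + z = -43, -2x + 2y + 4z = -16, 2x - 2y - z = 7 (e.g. by elimination or Cramer's rule, determinant = 36) gives (-6, -8, -3).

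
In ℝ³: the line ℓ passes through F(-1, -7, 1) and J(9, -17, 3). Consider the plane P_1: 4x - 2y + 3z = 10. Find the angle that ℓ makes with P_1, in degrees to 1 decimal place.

59.1

A direction vector for ℓ is J − F = (10, -10, 2).
sin θ = |n·v| / (|n||v|) = |66| / (√29 · √204) = 0.85808.
θ ≈ 59.1°.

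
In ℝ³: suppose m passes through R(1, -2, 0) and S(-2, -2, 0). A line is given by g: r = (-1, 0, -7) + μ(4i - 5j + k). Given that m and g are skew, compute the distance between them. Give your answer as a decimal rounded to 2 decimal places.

6.47

A direction vector for m is S − R = (-3, 0, 0).
Common perpendicular direction n = (-3, 0, 0) × (4, -5, 1) = (0, 3, 15).
With w = (-1, 0, -7) − (1, -2, 0) = (-2, 2, -7), w · n = -99.
Distance = |w · n| / |n| = |-99| / √234 ≈ 6.47.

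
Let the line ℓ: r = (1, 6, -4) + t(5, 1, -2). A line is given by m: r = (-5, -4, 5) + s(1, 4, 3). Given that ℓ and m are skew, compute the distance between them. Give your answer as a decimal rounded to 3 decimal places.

9.904

Common perpendicular direction n = (5, 1, -2) × (1, 4, 3) = (11, -17, 19).
With w = (-5, -4, 5) − (1, 6, -4) = (-6, -10, 9), w · n = 275.
Distance = |w · n| / |n| = |275| / √771 ≈ 9.904.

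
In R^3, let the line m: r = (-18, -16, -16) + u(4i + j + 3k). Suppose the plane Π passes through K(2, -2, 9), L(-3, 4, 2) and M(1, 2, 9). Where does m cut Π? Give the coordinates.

KL = (-5, 6, -7), KM = (-1, 4, 0); a normal to Π is KL × KM = (28, 7, -14).
Using K: Π has equation 28x + 7y - 14z = -84.
Substitute r = (-18, -16, -16) + t(4, 1, 3) into the plane: -392 + 77t = -84, so t = 4.
Intersection: (-18, -16, -16) + 4·(4, 1, 3) = (-2, -12, -4).

(-2, -12, -4)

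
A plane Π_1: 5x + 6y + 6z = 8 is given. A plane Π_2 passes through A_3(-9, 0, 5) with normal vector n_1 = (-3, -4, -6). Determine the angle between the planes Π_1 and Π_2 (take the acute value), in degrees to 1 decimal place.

Π_2: n_1·r = n_1·A_3 gives -3x - 4y - 6z = -3.
cos θ = |n₁·n₂| / (|n₁||n₂|) = |-75| / (√97 · √61).
θ = arccos(0.97501) ≈ 12.8°.

12.8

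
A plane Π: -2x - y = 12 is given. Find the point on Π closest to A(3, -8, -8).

(-1, -10, -8)

Foot = A − λn with λ = (n·A − d)/|n|² = (2 − 12)/5 = -2.
Foot = (3, -8, -8) − (-2)·(-2, -1, 0) = (-1, -10, -8).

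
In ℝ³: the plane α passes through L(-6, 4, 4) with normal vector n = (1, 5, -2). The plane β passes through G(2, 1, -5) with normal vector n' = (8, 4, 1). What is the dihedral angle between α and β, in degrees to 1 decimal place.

58.2

α: n·r = n·L gives x + 5y - 2z = 6.
β: n'·r = n'·G gives 8x + 4y + z = 15.
cos θ = |n₁·n₂| / (|n₁||n₂|) = |26| / (√30 · √81).
θ = arccos(0.52744) ≈ 58.2°.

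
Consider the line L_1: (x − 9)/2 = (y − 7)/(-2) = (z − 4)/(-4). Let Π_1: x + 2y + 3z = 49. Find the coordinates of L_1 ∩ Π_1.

(7, 9, 8)

L_1 has direction (2, -2, -4) through (9, 7, 4).
Substitute r = (9, 7, 4) + t(2, -2, -4) into the plane: 35 + (-14)t = 49, so t = -1.
Intersection: (9, 7, 4) + (-1)·(2, -2, -4) = (7, 9, 8).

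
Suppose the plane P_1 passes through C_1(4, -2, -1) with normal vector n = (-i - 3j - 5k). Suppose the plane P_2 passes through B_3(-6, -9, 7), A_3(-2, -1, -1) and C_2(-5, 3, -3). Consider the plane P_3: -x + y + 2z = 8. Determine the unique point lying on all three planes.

(-8, 2, -1)

P_1: n·r = n·C_1 gives -x - 3y - 5z = 7.
B_3A_3 = (4, 8, -8), B_3C_2 = (1, 12, -10); a normal to P_2 is B_3A_3 × B_3C_2 = (16, 32, 40).
Using B_3: P_2 has equation 16x + 32y + 40z = -104.
Solving the 3×3 linear system -x - 3y - 5z = 7, 16x + 32y + 40z = -104, -x + y + 2z = 8 (e.g. by elimination or Cramer's rule, determinant = -48) gives (-8, 2, -1).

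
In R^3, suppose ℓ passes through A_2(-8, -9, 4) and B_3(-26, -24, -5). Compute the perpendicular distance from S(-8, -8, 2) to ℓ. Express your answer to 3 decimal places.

2.233

A direction vector for ℓ is B_3 − A_2 = (-18, -15, -9).
Taking (-8, -9, 4) on ℓ with direction v = (-18, -15, -9): w = S − (-8, -9, 4) = (0, 1, -2), and w × v = (-39, 36, 18).
Distance = |w × v| / |v| = √3141 / √630 ≈ 2.233.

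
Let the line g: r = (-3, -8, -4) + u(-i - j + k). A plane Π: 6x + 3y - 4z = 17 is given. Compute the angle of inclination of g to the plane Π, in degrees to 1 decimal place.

73.9

sin θ = |n·v| / (|n||v|) = |-13| / (√61 · √3) = 0.96099.
θ ≈ 73.9°.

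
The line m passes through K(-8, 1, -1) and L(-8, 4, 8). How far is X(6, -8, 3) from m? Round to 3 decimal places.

17.091

A direction vector for m is L − K = (0, 3, 9).
Taking (-8, 1, -1) on m with direction v = (0, 3, 9): w = X − (-8, 1, -1) = (14, -9, 4), and w × v = (-93, -126, 42).
Distance = |w × v| / |v| = √26289 / √90 ≈ 17.091.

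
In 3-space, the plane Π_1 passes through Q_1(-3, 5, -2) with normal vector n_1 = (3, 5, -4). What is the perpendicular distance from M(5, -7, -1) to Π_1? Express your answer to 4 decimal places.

Π_1: n_1·r = n_1·Q_1 gives 3x + 5y - 4z = 24.
n·M − d = (3)·(5) + (5)·(-7) + (-4)·(-1) − 24 = -40; |n| = √50.
Distance = |-40| / √50 = 40/√50 ≈ 5.6569.

5.6569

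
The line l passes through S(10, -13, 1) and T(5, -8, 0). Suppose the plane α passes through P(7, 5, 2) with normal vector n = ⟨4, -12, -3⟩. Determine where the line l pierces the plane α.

(-5, 2, -2)

A direction vector for l is T − S = (-5, 5, -1).
α: n·r = n·P gives 4x - 12y - 3z = -38.
Substitute r = (10, -13, 1) + t(-5, 5, -1) into the plane: 193 + (-77)t = -38, so t = 3.
Intersection: (10, -13, 1) + 3·(-5, 5, -1) = (-5, 2, -2).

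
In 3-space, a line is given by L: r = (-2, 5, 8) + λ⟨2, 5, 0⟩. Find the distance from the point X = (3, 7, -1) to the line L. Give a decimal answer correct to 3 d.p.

9.809

Taking (-2, 5, 8) on L with direction v = (2, 5, 0): w = X − (-2, 5, 8) = (5, 2, -9), and w × v = (45, -18, 21).
Distance = |w × v| / |v| = √2790 / √29 ≈ 9.809.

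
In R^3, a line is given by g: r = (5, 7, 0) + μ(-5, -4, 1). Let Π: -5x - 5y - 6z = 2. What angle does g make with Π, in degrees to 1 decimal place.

40.5

sin θ = |n·v| / (|n||v|) = |39| / (√86 · √42) = 0.64892.
θ ≈ 40.5°.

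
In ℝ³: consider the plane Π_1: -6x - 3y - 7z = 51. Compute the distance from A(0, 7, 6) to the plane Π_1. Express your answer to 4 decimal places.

n·A − d = (-6)·(0) + (-3)·(7) + (-7)·(6) − 51 = -114; |n| = √94.
Distance = |-114| / √94 = 114/√94 ≈ 11.7582.

11.7582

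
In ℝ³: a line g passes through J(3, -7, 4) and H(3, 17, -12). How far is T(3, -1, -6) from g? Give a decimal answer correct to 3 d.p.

4.992

A direction vector for g is H − J = (0, 24, -16).
Taking (3, -7, 4) on g with direction v = (0, 24, -16): w = T − (3, -7, 4) = (0, 6, -10), and w × v = (144, 0, 0).
Distance = |w × v| / |v| = √20736 / √832 ≈ 4.992.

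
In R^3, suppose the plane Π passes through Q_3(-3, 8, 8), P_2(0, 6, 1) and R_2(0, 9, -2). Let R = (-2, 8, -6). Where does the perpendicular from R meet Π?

Q_3P_2 = (3, -2, -7), Q_3R_2 = (3, 1, -10); a normal to Π is Q_3P_2 × Q_3R_2 = (27, 9, 9).
Using Q_3: Π has equation 27x + 9y + 9z = 63.
Foot = R − λn with λ = (n·R − d)/|n|² = (-36 − 63)/891 = -1/9.
Foot = (-2, 8, -6) − (-1/9)·(27, 9, 9) = (1, 9, -5).

(1, 9, -5)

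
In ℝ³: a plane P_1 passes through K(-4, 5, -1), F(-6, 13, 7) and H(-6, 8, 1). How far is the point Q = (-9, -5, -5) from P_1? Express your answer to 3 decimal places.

6.838

KF = (-2, 8, 8), KH = (-2, 3, 2); a normal to P_1 is KF × KH = (-8, -12, 10).
Using K: P_1 has equation -8x - 12y + 10z = -38.
n·Q − d = (-8)·(-9) + (-12)·(-5) + (10)·(-5) − (-38) = 120; |n| = √308.
Distance = |120| / √308 = 120/√308 ≈ 6.838.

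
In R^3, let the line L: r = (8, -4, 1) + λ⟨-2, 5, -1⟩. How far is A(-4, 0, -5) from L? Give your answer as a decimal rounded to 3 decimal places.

10.614

Taking (8, -4, 1) on L with direction v = (-2, 5, -1): w = A − (8, -4, 1) = (-12, 4, -6), and w × v = (26, 0, -52).
Distance = |w × v| / |v| = √3380 / √30 ≈ 10.614.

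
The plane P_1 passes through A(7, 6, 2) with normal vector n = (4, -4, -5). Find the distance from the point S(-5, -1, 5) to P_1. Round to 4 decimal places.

4.6359

P_1: n·r = n·A gives 4x - 4y - 5z = -6.
n·S − d = (4)·(-5) + (-4)·(-1) + (-5)·(5) − (-6) = -35; |n| = √57.
Distance = |-35| / √57 = 35/√57 ≈ 4.6359.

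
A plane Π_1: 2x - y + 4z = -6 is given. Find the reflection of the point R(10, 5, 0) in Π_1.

λ = (n·R − d)/|n|² = (15 − (-6))/21 = 1.
Reflection = R − 2λn = (10, 5, 0) − 2·(2, -1, 4) = (6, 7, -8).

(6, 7, -8)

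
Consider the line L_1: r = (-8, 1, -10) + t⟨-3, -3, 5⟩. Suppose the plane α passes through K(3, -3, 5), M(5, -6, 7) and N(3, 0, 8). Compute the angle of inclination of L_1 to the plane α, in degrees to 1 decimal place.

KM = (2, -3, 2), KN = (0, 3, 3); a normal to α is KM × KN = (-15, -6, 6).
Using K: α has equation -15x - 6y + 6z = 3.
sin θ = |n·v| / (|n||v|) = |93| / (√297 · √43) = 0.82294.
θ ≈ 55.4°.

55.4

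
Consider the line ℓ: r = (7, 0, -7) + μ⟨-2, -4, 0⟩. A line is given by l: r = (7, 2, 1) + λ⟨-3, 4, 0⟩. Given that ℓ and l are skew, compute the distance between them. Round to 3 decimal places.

8.000

Common perpendicular direction n = (-2, -4, 0) × (-3, 4, 0) = (0, 0, -20).
With w = (7, 2, 1) − (7, 0, -7) = (0, 2, 8), w · n = -160.
Distance = |w · n| / |n| = |-160| / √400 ≈ 8.000.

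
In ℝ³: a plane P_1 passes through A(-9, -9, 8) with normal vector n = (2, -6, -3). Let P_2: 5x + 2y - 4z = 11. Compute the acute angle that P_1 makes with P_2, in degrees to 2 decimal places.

77.70

P_1: n·r = n·A gives 2x - 6y - 3z = 12.
cos θ = |n₁·n₂| / (|n₁||n₂|) = |10| / (√49 · √45).
θ = arccos(0.21296) ≈ 77.70°.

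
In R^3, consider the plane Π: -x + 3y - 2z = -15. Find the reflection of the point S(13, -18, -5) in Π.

λ = (n·S − d)/|n|² = (-57 − (-15))/14 = -3.
Reflection = S − 2λn = (13, -18, -5) − (-6)·(-1, 3, -2) = (7, 0, -17).

(7, 0, -17)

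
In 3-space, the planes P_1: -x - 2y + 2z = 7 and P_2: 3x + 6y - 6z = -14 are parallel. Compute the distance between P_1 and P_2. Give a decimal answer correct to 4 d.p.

Rescale P_2 by 1/(-3): -x - 2y + 2z = 14/3. Then distance = |7 − (14/3)| / √9 ≈ 0.7778.

0.7778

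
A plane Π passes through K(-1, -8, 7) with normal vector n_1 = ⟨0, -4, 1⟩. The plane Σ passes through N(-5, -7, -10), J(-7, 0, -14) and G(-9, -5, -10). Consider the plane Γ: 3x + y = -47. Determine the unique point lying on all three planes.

(-12, -11, -5)

Π: n_1·r = n_1·K gives -4y + z = 39.
NJ = (-2, 7, -4), NG = (-4, 2, 0); a normal to Σ is NJ × NG = (8, 16, 24).
Using N: Σ has equation 8x + 16y + 24z = -392.
Solving the 3×3 linear system -4y + z = 39, 8x + 16y + 24z = -392, 3x + y = -47 (e.g. by elimination or Cramer's rule, determinant = -328) gives (-12, -11, -5).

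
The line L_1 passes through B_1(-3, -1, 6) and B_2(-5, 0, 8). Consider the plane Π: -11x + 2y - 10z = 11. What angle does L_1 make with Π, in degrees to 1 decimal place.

A direction vector for L_1 is B_2 − B_1 = (-2, 1, 2).
sin θ = |n·v| / (|n||v|) = |4| / (√225 · √9) = 0.08889.
θ ≈ 5.1°.

5.1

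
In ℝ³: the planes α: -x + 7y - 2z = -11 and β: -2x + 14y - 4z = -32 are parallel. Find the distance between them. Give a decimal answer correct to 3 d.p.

Rescale β by 1/2: -x + 7y - 2z = -16. Then distance = |-11 − (-16)| / √54 ≈ 0.680.

0.680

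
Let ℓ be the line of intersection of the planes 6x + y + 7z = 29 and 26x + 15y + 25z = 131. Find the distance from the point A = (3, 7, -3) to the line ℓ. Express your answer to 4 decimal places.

Direction of ℓ: (6, 1, 7) × (26, 15, 25) = (-80, 32, 64).
A point on ℓ: solving the two plane equations with x = 1 gives (1, 2, 3).
Taking (1, 2, 3) on ℓ with direction v = (-80, 32, 64): w = A − (1, 2, 3) = (2, 5, -6), and w × v = (512, 352, 464).
Distance = |w × v| / |v| = √601344 / √11520 ≈ 7.2250.

7.2250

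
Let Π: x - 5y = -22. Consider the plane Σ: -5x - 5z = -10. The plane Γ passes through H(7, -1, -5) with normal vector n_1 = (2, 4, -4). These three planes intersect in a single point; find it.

Γ: n_1·r = n_1·H gives 2x + 4y - 4z = 30.
Solving the 3×3 linear system x - 5y = -22, -5x - 5z = -10, 2x + 4y - 4z = 30 (e.g. by elimination or Cramer's rule, determinant = 170) gives (3, 5, -1).

(3, 5, -1)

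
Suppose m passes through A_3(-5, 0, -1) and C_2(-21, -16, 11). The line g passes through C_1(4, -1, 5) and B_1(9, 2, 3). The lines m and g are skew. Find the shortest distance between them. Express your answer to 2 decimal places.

A direction vector for m is C_2 − A_3 = (-16, -16, 12).
A direction vector for g is B_1 − C_1 = (5, 3, -2).
Common perpendicular direction n = (-16, -16, 12) × (5, 3, -2) = (-4, 28, 32).
With w = (4, -1, 5) − (-5, 0, -1) = (9, -1, 6), w · n = 128.
Distance = |w · n| / |n| = |128| / √1824 ≈ 3.00.

3.00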